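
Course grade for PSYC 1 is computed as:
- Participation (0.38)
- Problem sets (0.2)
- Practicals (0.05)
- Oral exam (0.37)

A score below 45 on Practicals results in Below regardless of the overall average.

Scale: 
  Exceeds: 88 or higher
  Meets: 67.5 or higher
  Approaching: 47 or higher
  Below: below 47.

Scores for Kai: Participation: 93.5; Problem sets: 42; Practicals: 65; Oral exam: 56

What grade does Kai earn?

Practicals score 65 ≥ 45: minimum met.
Weighted total:
  Participation 93.5 × 0.38 = 35.53
  Problem sets 42 × 0.2 = 8.4
  Practicals 65 × 0.05 = 3.25
  Oral exam 56 × 0.37 = 20.72
Sum = 67.9
67.9 is ≥ 67.5 and < 88 → Meets

Meets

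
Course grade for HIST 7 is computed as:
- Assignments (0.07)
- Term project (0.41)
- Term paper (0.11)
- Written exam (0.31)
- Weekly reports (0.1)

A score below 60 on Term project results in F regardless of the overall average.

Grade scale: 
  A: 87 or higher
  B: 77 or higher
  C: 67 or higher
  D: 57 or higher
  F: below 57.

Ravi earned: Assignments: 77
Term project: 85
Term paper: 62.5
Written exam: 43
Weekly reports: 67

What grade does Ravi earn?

C

Term project score 85 ≥ 60: minimum met.
Weighted total:
  Assignments 77 × 0.07 = 5.39
  Term project 85 × 0.41 = 34.85
  Term paper 62.5 × 0.11 = 6.875
  Written exam 43 × 0.31 = 13.33
  Weekly reports 67 × 0.1 = 6.7
Sum = 67.145
67.145 is ≥ 67 and < 77 → C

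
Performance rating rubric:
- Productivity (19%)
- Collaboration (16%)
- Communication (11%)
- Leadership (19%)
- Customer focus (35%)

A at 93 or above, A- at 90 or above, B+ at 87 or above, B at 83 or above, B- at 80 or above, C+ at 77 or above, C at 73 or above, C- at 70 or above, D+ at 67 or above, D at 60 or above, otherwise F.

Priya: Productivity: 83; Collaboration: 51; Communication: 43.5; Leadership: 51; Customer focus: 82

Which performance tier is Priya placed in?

Weighted total:
  Productivity 83 × 0.19 = 15.77
  Collaboration 51 × 0.16 = 8.16
  Communication 43.5 × 0.11 = 4.785
  Leadership 51 × 0.19 = 9.69
  Customer focus 82 × 0.35 = 28.7
Sum = 67.105
67.105 is ≥ 67 and < 70 → D+

D+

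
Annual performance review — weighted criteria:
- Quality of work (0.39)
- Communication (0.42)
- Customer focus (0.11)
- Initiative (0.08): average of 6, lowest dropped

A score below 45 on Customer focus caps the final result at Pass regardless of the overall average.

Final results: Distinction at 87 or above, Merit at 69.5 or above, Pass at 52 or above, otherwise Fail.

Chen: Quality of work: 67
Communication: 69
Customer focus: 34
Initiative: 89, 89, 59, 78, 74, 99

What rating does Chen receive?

Pass

Initiative: drop 59 → average of remaining 5 = 429/5 = 85.8
Customer focus score 34 < 45: minimum not met.
Weighted total:
  Quality of work 67 × 0.39 = 26.13
  Communication 69 × 0.42 = 28.98
  Customer focus 34 × 0.11 = 3.74
  Initiative 85.8 × 0.08 = 6.864
Sum = 65.714
65.714 would be Pass; cap at Pass applies → Pass.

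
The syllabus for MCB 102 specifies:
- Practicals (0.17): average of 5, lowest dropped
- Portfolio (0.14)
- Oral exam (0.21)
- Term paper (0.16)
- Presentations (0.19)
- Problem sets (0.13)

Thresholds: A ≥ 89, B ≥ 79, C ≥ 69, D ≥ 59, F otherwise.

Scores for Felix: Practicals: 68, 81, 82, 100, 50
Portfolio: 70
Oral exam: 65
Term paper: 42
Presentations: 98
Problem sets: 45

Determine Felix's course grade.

D

Practicals: drop 50 → average of remaining 4 = 331/4 = 82.75
Weighted total:
  Practicals 82.75 × 0.17 = 14.0675
  Portfolio 70 × 0.14 = 9.8
  Oral exam 65 × 0.21 = 13.65
  Term paper 42 × 0.16 = 6.72
  Presentations 98 × 0.19 = 18.62
  Problem sets 45 × 0.13 = 5.85
Sum = 68.7075
68.7075 is ≥ 59 and < 69 → D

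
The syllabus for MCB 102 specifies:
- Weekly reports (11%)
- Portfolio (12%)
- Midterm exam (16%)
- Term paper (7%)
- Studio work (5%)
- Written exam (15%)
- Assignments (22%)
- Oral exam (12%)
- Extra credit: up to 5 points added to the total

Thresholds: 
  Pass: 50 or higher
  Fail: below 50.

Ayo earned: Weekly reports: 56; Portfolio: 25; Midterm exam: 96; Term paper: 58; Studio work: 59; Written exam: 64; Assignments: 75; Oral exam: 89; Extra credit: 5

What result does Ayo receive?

Pass

Weighted total:
  Weekly reports 56 × 0.11 = 6.16
  Portfolio 25 × 0.12 = 3
  Midterm exam 96 × 0.16 = 15.36
  Term paper 58 × 0.07 = 4.06
  Studio work 59 × 0.05 = 2.95
  Written exam 64 × 0.15 = 9.6
  Assignments 75 × 0.22 = 16.5
  Oral exam 89 × 0.12 = 10.68
Sum = 68.31
Extra credit: 68.31 + 5 = 73.31
73.31 ≥ 50 → Pass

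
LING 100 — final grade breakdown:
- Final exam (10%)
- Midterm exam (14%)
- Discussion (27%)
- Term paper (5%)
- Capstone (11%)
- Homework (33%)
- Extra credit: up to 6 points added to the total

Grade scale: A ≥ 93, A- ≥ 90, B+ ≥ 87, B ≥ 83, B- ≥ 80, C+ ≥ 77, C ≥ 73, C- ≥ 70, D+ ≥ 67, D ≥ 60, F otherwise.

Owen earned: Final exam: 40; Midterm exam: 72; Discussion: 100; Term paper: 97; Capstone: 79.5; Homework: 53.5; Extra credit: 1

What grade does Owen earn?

C

Weighted total:
  Final exam 40 × 0.1 = 4
  Midterm exam 72 × 0.14 = 10.08
  Discussion 100 × 0.27 = 27
  Term paper 97 × 0.05 = 4.85
  Capstone 79.5 × 0.11 = 8.745
  Homework 53.5 × 0.33 = 17.655
Sum = 72.33
Extra credit: 72.33 + 1 = 73.33
73.33 is ≥ 73 and < 77 → C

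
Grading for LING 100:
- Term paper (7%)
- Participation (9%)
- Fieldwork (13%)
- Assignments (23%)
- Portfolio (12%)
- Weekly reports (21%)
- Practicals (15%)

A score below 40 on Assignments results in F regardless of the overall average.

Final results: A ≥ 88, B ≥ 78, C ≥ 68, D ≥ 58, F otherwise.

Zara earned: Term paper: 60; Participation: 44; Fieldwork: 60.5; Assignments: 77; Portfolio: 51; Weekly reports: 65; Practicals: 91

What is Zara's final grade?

D

Assignments score 77 ≥ 40: minimum met.
Weighted total:
  Term paper 60 × 0.07 = 4.2
  Participation 44 × 0.09 = 3.96
  Fieldwork 60.5 × 0.13 = 7.865
  Assignments 77 × 0.23 = 17.71
  Portfolio 51 × 0.12 = 6.12
  Weekly reports 65 × 0.21 = 13.65
  Practicals 91 × 0.15 = 13.65
Sum = 67.155
67.155 is ≥ 58 and < 68 → D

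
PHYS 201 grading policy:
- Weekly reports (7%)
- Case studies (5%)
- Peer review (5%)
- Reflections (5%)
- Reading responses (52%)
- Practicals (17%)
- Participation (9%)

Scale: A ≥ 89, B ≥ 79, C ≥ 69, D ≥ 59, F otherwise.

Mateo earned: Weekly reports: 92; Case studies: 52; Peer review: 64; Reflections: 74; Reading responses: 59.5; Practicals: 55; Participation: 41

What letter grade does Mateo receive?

D

Weighted total:
  Weekly reports 92 × 0.07 = 6.44
  Case studies 52 × 0.05 = 2.6
  Peer review 64 × 0.05 = 3.2
  Reflections 74 × 0.05 = 3.7
  Reading responses 59.5 × 0.52 = 30.94
  Practicals 55 × 0.17 = 9.35
  Participation 41 × 0.09 = 3.69
Sum = 59.92
59.92 is ≥ 59 and < 69 → D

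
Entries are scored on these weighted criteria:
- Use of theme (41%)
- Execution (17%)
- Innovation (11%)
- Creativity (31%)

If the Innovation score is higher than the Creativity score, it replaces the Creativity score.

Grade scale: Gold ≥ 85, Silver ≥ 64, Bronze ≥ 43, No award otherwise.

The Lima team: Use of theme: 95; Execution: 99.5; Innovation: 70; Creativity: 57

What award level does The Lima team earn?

Gold

Innovation (70) > Creativity (57), so Creativity counts as 70.
Weighted total:
  Use of theme 95 × 0.41 = 38.95
  Execution 99.5 × 0.17 = 16.915
  Innovation 70 × 0.11 = 7.7
  Creativity 70 × 0.31 = 21.7
Sum = 85.265
85.265 ≥ 85 → Gold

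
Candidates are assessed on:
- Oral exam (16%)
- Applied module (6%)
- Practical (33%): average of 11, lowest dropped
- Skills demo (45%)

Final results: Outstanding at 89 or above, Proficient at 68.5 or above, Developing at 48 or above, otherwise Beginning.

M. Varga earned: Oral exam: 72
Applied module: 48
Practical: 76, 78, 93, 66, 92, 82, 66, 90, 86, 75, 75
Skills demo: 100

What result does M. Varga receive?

Practical: drop 66 → average of remaining 10 = 813/10 = 81.3
Weighted total:
  Oral exam 72 × 0.16 = 11.52
  Applied module 48 × 0.06 = 2.88
  Practical 81.3 × 0.33 = 26.829
  Skills demo 100 × 0.45 = 45
Sum = 86.229
86.229 is ≥ 68.5 and < 89 → Proficient

Proficient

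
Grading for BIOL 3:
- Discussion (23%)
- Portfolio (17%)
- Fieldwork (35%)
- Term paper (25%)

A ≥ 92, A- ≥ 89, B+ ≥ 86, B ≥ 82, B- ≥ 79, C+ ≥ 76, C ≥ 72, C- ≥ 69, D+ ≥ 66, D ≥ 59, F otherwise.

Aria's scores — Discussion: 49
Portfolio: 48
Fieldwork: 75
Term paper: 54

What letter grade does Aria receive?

Weighted total:
  Discussion 49 × 0.23 = 11.27
  Portfolio 48 × 0.17 = 8.16
  Fieldwork 75 × 0.35 = 26.25
  Term paper 54 × 0.25 = 13.5
Sum = 59.18
59.18 is ≥ 59 and < 66 → D

D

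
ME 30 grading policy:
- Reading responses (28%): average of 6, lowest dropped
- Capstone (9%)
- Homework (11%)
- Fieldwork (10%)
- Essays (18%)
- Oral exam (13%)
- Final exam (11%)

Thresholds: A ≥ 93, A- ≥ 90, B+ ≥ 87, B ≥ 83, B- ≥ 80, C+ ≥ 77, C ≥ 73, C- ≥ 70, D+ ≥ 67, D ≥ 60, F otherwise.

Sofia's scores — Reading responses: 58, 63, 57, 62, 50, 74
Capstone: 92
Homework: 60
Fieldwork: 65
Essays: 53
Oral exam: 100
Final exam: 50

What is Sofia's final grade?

Reading responses: drop 50 → average of remaining 5 = 314/5 = 62.8
Weighted total:
  Reading responses 62.8 × 0.28 = 17.584
  Capstone 92 × 0.09 = 8.28
  Homework 60 × 0.11 = 6.6
  Fieldwork 65 × 0.1 = 6.5
  Essays 53 × 0.18 = 9.54
  Oral exam 100 × 0.13 = 13
  Final exam 50 × 0.11 = 5.5
Sum = 67.004
67.004 is ≥ 67 and < 70 → D+

D+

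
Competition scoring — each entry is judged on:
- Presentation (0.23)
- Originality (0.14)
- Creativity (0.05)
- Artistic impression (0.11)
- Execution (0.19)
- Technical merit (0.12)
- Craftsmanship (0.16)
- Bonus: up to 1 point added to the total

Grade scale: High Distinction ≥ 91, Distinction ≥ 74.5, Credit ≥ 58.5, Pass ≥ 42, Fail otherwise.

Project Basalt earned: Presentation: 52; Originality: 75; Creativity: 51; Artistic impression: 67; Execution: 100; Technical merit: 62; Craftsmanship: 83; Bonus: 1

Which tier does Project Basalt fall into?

Credit

Weighted total:
  Presentation 52 × 0.23 = 11.96
  Originality 75 × 0.14 = 10.5
  Creativity 51 × 0.05 = 2.55
  Artistic impression 67 × 0.11 = 7.37
  Execution 100 × 0.19 = 19
  Technical merit 62 × 0.12 = 7.44
  Craftsmanship 83 × 0.16 = 13.28
Sum = 72.1
Bonus: 72.1 + 1 = 73.1
73.1 is ≥ 58.5 and < 74.5 → Credit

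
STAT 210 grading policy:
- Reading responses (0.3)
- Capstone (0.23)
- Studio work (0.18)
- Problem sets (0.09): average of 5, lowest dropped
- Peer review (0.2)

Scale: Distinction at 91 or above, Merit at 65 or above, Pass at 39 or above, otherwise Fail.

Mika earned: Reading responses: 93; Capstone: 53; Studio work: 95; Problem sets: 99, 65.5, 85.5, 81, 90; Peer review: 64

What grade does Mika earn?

Problem sets: drop 65.5 → average of remaining 4 = 355.5/4 = 88.875
Weighted total:
  Reading responses 93 × 0.3 = 27.9
  Capstone 53 × 0.23 = 12.19
  Studio work 95 × 0.18 = 17.1
  Problem sets 88.875 × 0.09 = 7.99875
  Peer review 64 × 0.2 = 12.8
Sum = 77.98875
77.98875 is ≥ 65 and < 91 → Merit

Merit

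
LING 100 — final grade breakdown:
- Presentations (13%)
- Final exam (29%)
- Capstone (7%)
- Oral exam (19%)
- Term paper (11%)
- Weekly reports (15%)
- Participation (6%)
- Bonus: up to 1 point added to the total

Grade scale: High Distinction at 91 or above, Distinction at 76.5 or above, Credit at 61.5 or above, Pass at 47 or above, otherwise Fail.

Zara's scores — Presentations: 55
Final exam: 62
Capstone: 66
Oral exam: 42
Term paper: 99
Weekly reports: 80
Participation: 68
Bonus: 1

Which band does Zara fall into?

Credit

Weighted total:
  Presentations 55 × 0.13 = 7.15
  Final exam 62 × 0.29 = 17.98
  Capstone 66 × 0.07 = 4.62
  Oral exam 42 × 0.19 = 7.98
  Term paper 99 × 0.11 = 10.89
  Weekly reports 80 × 0.15 = 12
  Participation 68 × 0.06 = 4.08
Sum = 64.7
Bonus: 64.7 + 1 = 65.7
65.7 is ≥ 61.5 and < 76.5 → Credit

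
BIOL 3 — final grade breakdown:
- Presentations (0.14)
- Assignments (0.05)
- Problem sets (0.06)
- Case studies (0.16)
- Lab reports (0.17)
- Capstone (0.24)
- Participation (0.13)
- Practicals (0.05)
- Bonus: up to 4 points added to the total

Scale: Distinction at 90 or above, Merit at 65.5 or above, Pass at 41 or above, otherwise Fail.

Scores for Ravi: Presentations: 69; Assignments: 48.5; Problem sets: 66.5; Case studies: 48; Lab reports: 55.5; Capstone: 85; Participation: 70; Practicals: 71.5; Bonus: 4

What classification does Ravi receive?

Weighted total:
  Presentations 69 × 0.14 = 9.66
  Assignments 48.5 × 0.05 = 2.425
  Problem sets 66.5 × 0.06 = 3.99
  Case studies 48 × 0.16 = 7.68
  Lab reports 55.5 × 0.17 = 9.435
  Capstone 85 × 0.24 = 20.4
  Participation 70 × 0.13 = 9.1
  Practicals 71.5 × 0.05 = 3.575
Sum = 66.265
Bonus: 66.265 + 4 = 70.265
70.265 is ≥ 65.5 and < 90 → Merit

Merit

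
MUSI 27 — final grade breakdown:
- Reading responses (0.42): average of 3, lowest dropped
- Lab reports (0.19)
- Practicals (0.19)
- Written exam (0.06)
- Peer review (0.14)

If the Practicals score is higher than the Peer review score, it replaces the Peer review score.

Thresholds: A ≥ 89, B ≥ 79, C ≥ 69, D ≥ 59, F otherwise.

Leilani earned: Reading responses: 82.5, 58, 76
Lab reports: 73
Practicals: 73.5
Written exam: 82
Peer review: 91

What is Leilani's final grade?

C

Reading responses: drop 58 → average of remaining 2 = 158.5/2 = 79.25
Practicals (73.5) ≤ Peer review (91), so Peer review stays at 91.
Weighted total:
  Reading responses 79.25 × 0.42 = 33.285
  Lab reports 73 × 0.19 = 13.87
  Practicals 73.5 × 0.19 = 13.965
  Written exam 82 × 0.06 = 4.92
  Peer review 91 × 0.14 = 12.74
Sum = 78.78
78.78 is ≥ 69 and < 79 → C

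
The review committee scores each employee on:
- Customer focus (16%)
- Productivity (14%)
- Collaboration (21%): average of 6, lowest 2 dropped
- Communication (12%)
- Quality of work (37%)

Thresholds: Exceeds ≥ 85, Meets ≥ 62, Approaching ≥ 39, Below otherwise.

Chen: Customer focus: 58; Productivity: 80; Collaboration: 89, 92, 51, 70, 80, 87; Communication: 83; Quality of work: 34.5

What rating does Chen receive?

Approaching

Collaboration: drop 51, 70 → average of remaining 4 = 348/4 = 87
Weighted total:
  Customer focus 58 × 0.16 = 9.28
  Productivity 80 × 0.14 = 11.2
  Collaboration 87 × 0.21 = 18.27
  Communication 83 × 0.12 = 9.96
  Quality of work 34.5 × 0.37 = 12.765
Sum = 61.475
61.475 is ≥ 39 and < 62 → Approaching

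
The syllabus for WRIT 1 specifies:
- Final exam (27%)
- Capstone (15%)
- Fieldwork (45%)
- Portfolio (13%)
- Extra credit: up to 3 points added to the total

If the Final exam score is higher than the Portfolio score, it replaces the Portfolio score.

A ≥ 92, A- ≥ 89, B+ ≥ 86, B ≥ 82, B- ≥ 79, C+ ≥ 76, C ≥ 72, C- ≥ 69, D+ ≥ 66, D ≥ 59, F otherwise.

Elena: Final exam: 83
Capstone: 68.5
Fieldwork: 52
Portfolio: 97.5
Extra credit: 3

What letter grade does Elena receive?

C-

Final exam (83) ≤ Portfolio (97.5), so Portfolio stays at 97.5.
Weighted total:
  Final exam 83 × 0.27 = 22.41
  Capstone 68.5 × 0.15 = 10.275
  Fieldwork 52 × 0.45 = 23.4
  Portfolio 97.5 × 0.13 = 12.675
Sum = 68.76
Extra credit: 68.76 + 3 = 71.76
71.76 is ≥ 69 and < 72 → C-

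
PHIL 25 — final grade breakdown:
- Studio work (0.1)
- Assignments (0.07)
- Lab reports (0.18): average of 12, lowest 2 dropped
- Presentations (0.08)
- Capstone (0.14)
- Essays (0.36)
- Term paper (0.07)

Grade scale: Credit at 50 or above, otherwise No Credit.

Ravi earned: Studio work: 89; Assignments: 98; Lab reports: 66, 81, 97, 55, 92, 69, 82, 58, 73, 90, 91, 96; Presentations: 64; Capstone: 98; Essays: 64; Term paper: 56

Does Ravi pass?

Credit

Lab reports: drop 55, 58 → average of remaining 10 = 837/10 = 83.7
Weighted total:
  Studio work 89 × 0.1 = 8.9
  Assignments 98 × 0.07 = 6.86
  Lab reports 83.7 × 0.18 = 15.066
  Presentations 64 × 0.08 = 5.12
  Capstone 98 × 0.14 = 13.72
  Essays 64 × 0.36 = 23.04
  Term paper 56 × 0.07 = 3.92
Sum = 76.626
76.626 ≥ 50 → Credit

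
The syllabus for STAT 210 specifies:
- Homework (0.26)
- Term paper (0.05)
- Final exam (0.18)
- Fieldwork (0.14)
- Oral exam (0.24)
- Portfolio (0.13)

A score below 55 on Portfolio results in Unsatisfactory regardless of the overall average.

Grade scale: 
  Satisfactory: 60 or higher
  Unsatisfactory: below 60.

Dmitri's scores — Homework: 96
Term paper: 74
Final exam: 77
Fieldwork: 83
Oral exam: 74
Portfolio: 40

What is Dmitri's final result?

Portfolio score 40 < 55: minimum not met.
Weighted total:
  Homework 96 × 0.26 = 24.96
  Term paper 74 × 0.05 = 3.7
  Final exam 77 × 0.18 = 13.86
  Fieldwork 83 × 0.14 = 11.62
  Oral exam 74 × 0.24 = 17.76
  Portfolio 40 × 0.13 = 5.2
Sum = 77.1
Because the Portfolio minimum was not met, the result is Unsatisfactory.

Unsatisfactory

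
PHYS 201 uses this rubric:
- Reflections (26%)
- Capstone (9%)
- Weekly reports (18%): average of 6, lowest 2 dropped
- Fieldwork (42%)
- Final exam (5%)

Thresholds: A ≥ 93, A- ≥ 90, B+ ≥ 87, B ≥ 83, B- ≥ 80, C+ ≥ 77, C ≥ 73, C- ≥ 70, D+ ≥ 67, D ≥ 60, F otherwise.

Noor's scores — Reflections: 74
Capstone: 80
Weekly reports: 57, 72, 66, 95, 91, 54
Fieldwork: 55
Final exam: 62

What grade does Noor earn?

Weekly reports: drop 54, 57 → average of remaining 4 = 324/4 = 81
Weighted total:
  Reflections 74 × 0.26 = 19.24
  Capstone 80 × 0.09 = 7.2
  Weekly reports 81 × 0.18 = 14.58
  Fieldwork 55 × 0.42 = 23.1
  Final exam 62 × 0.05 = 3.1
Sum = 67.22
67.22 is ≥ 67 and < 70 → D+

D+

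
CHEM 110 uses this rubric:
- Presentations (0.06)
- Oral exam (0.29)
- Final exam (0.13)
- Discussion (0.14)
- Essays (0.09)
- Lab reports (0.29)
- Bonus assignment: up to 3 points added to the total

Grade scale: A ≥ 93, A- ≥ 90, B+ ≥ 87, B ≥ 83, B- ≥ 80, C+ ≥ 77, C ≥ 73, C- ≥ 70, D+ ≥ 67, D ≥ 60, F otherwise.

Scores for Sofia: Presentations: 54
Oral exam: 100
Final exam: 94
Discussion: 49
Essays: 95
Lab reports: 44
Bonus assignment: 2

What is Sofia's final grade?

Weighted total:
  Presentations 54 × 0.06 = 3.24
  Oral exam 100 × 0.29 = 29
  Final exam 94 × 0.13 = 12.22
  Discussion 49 × 0.14 = 6.86
  Essays 95 × 0.09 = 8.55
  Lab reports 44 × 0.29 = 12.76
Sum = 72.63
Bonus assignment: 72.63 + 2 = 74.63
74.63 is ≥ 73 and < 77 → C

C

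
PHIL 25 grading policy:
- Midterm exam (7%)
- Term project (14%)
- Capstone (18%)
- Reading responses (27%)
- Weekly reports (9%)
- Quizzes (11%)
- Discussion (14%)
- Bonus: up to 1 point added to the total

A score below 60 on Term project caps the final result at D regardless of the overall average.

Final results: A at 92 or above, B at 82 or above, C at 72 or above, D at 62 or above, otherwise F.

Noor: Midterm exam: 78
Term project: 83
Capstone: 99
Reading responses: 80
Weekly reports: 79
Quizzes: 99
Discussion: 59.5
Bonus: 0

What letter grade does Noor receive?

B

Term project score 83 ≥ 60: minimum met.
Weighted total:
  Midterm exam 78 × 0.07 = 5.46
  Term project 83 × 0.14 = 11.62
  Capstone 99 × 0.18 = 17.82
  Reading responses 80 × 0.27 = 21.6
  Weekly reports 79 × 0.09 = 7.11
  Quizzes 99 × 0.11 = 10.89
  Discussion 59.5 × 0.14 = 8.33
Sum = 82.83
Bonus: 82.83 + 0 = 82.83
82.83 is ≥ 82 and < 92 → B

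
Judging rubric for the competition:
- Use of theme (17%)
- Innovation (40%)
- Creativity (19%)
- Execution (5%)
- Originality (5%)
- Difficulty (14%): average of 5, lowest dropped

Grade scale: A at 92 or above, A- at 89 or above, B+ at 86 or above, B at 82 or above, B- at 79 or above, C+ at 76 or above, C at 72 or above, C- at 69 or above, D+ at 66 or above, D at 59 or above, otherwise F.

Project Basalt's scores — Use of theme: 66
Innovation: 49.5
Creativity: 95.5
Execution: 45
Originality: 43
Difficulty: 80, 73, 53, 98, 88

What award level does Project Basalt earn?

Difficulty: drop 53 → average of remaining 4 = 339/4 = 84.75
Weighted total:
  Use of theme 66 × 0.17 = 11.22
  Innovation 49.5 × 0.4 = 19.8
  Creativity 95.5 × 0.19 = 18.145
  Execution 45 × 0.05 = 2.25
  Originality 43 × 0.05 = 2.15
  Difficulty 84.75 × 0.14 = 11.865
Sum = 65.43
65.43 is ≥ 59 and < 66 → D

D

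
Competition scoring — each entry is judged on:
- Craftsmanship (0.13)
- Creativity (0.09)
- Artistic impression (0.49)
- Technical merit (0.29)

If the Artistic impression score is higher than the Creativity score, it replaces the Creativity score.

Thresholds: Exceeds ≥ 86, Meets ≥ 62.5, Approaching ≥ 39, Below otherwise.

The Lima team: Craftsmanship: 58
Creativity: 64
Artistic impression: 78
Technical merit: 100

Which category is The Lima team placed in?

Artistic impression (78) > Creativity (64), so Creativity counts as 78.
Weighted total:
  Craftsmanship 58 × 0.13 = 7.54
  Creativity 78 × 0.09 = 7.02
  Artistic impression 78 × 0.49 = 38.22
  Technical merit 100 × 0.29 = 29
Sum = 81.78
81.78 is ≥ 62.5 and < 86 → Meets

Meets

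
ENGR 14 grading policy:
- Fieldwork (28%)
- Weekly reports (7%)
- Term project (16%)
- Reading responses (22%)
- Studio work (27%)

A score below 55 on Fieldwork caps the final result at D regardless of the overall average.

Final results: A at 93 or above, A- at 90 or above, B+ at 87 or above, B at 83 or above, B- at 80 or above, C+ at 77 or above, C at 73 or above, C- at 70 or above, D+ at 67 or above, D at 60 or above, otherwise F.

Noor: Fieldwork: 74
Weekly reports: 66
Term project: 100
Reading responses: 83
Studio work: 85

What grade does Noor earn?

Fieldwork score 74 ≥ 55: minimum met.
Weighted total:
  Fieldwork 74 × 0.28 = 20.72
  Weekly reports 66 × 0.07 = 4.62
  Term project 100 × 0.16 = 16
  Reading responses 83 × 0.22 = 18.26
  Studio work 85 × 0.27 = 22.95
Sum = 82.55
82.55 is ≥ 80 and < 83 → B-

B-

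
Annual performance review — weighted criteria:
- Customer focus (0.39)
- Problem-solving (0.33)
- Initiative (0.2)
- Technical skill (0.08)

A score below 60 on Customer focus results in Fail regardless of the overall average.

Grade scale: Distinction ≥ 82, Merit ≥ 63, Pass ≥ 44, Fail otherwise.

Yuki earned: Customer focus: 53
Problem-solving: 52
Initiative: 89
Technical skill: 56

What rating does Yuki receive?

Fail

Customer focus score 53 < 60: minimum not met.
Weighted total:
  Customer focus 53 × 0.39 = 20.67
  Problem-solving 52 × 0.33 = 17.16
  Initiative 89 × 0.2 = 17.8
  Technical skill 56 × 0.08 = 4.48
Sum = 60.11
Because the Customer focus minimum was not met, the result is Fail.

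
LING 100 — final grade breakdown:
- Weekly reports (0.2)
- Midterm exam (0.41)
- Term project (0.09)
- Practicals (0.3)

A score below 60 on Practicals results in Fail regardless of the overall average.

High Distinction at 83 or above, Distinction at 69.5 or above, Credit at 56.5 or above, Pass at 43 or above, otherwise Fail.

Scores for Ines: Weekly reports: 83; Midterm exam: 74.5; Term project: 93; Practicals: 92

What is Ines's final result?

High Distinction

Practicals score 92 ≥ 60: minimum met.
Weighted total:
  Weekly reports 83 × 0.2 = 16.6
  Midterm exam 74.5 × 0.41 = 30.545
  Term project 93 × 0.09 = 8.37
  Practicals 92 × 0.3 = 27.6
Sum = 83.115
83.115 ≥ 83 → High Distinction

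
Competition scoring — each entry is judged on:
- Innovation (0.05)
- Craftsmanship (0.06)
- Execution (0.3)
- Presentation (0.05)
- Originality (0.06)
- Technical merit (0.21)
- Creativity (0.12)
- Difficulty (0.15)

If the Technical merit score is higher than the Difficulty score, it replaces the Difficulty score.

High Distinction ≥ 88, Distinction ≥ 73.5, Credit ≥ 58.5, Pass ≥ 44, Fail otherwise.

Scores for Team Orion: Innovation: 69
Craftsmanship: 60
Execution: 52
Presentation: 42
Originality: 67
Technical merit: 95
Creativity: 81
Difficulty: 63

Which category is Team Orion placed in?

Technical merit (95) > Difficulty (63), so Difficulty counts as 95.
Weighted total:
  Innovation 69 × 0.05 = 3.45
  Craftsmanship 60 × 0.06 = 3.6
  Execution 52 × 0.3 = 15.6
  Presentation 42 × 0.05 = 2.1
  Originality 67 × 0.06 = 4.02
  Technical merit 95 × 0.21 = 19.95
  Creativity 81 × 0.12 = 9.72
  Difficulty 95 × 0.15 = 14.25
Sum = 72.69
72.69 is ≥ 58.5 and < 73.5 → Credit

Credit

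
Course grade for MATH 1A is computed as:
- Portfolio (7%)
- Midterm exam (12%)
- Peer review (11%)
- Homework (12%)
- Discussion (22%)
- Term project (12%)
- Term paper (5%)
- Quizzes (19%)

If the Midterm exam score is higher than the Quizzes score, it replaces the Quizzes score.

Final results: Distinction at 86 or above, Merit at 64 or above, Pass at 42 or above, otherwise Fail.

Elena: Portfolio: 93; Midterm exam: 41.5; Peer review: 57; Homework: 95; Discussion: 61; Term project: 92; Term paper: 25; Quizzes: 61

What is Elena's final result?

Merit

Midterm exam (41.5) ≤ Quizzes (61), so Quizzes stays at 61.
Weighted total:
  Portfolio 93 × 0.07 = 6.51
  Midterm exam 41.5 × 0.12 = 4.98
  Peer review 57 × 0.11 = 6.27
  Homework 95 × 0.12 = 11.4
  Discussion 61 × 0.22 = 13.42
  Term project 92 × 0.12 = 11.04
  Term paper 25 × 0.05 = 1.25
  Quizzes 61 × 0.19 = 11.59
Sum = 66.46
66.46 is ≥ 64 and < 86 → Merit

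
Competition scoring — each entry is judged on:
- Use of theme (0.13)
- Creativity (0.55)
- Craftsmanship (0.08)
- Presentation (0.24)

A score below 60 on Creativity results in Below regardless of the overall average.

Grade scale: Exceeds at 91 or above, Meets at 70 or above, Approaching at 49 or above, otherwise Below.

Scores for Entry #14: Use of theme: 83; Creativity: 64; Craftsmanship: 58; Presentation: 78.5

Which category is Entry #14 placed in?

Creativity score 64 ≥ 60: minimum met.
Weighted total:
  Use of theme 83 × 0.13 = 10.79
  Creativity 64 × 0.55 = 35.2
  Craftsmanship 58 × 0.08 = 4.64
  Presentation 78.5 × 0.24 = 18.84
Sum = 69.47
69.47 is ≥ 49 and < 70 → Approaching

Approaching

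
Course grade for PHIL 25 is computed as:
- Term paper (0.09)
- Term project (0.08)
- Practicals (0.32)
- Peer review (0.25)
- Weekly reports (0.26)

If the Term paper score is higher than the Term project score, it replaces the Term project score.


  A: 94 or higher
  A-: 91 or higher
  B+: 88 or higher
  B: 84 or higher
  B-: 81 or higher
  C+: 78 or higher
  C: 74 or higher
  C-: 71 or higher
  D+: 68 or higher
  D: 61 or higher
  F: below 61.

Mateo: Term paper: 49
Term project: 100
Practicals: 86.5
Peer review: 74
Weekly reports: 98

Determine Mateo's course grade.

B

Term paper (49) ≤ Term project (100), so Term project stays at 100.
Weighted total:
  Term paper 49 × 0.09 = 4.41
  Term project 100 × 0.08 = 8
  Practicals 86.5 × 0.32 = 27.68
  Peer review 74 × 0.25 = 18.5
  Weekly reports 98 × 0.26 = 25.48
Sum = 84.07
84.07 is ≥ 84 and < 88 → B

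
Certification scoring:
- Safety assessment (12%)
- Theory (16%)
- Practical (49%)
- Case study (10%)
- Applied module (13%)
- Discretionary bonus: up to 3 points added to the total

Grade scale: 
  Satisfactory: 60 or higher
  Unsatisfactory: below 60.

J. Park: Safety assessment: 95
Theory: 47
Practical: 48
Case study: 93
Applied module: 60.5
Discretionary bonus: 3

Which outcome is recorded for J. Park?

Satisfactory

Weighted total:
  Safety assessment 95 × 0.12 = 11.4
  Theory 47 × 0.16 = 7.52
  Practical 48 × 0.49 = 23.52
  Case study 93 × 0.1 = 9.3
  Applied module 60.5 × 0.13 = 7.865
Sum = 59.605
Discretionary bonus: 59.605 + 3 = 62.605
62.605 ≥ 60 → Satisfactory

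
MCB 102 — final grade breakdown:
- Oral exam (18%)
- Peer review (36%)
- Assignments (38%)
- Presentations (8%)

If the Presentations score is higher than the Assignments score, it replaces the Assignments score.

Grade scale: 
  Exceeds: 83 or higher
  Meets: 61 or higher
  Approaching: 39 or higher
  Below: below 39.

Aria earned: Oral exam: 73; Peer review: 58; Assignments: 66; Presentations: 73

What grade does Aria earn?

Presentations (73) > Assignments (66), so Assignments counts as 73.
Weighted total:
  Oral exam 73 × 0.18 = 13.14
  Peer review 58 × 0.36 = 20.88
  Assignments 73 × 0.38 = 27.74
  Presentations 73 × 0.08 = 5.84
Sum = 67.6
67.6 is ≥ 61 and < 83 → Meets

Meets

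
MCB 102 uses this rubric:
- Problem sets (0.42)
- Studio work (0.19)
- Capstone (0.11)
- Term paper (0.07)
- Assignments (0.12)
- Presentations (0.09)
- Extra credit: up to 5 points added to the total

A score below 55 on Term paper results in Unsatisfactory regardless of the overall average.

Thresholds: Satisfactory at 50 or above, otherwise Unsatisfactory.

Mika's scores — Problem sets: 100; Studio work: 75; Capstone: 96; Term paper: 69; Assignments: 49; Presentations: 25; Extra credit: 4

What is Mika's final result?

Satisfactory

Term paper score 69 ≥ 55: minimum met.
Weighted total:
  Problem sets 100 × 0.42 = 42
  Studio work 75 × 0.19 = 14.25
  Capstone 96 × 0.11 = 10.56
  Term paper 69 × 0.07 = 4.83
  Assignments 49 × 0.12 = 5.88
  Presentations 25 × 0.09 = 2.25
Sum = 79.77
Extra credit: 79.77 + 4 = 83.77
83.77 ≥ 50 → Satisfactory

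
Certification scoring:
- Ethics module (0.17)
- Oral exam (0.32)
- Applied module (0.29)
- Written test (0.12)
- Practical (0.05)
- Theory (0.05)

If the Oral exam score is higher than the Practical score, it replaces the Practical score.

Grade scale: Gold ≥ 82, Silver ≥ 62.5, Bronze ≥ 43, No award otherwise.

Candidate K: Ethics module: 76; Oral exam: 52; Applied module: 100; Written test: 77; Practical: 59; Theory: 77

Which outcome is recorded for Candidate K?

Silver

Oral exam (52) ≤ Practical (59), so Practical stays at 59.
Weighted total:
  Ethics module 76 × 0.17 = 12.92
  Oral exam 52 × 0.32 = 16.64
  Applied module 100 × 0.29 = 29
  Written test 77 × 0.12 = 9.24
  Practical 59 × 0.05 = 2.95
  Theory 77 × 0.05 = 3.85
Sum = 74.6
74.6 is ≥ 62.5 and < 82 → Silver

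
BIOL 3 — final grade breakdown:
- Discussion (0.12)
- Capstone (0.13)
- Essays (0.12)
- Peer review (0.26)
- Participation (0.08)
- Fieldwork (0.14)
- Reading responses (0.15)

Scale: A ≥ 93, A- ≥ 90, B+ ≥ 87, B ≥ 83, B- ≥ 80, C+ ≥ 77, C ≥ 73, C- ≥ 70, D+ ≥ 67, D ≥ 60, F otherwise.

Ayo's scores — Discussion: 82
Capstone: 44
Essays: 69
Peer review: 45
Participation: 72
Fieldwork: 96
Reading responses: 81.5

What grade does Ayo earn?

Weighted total:
  Discussion 82 × 0.12 = 9.84
  Capstone 44 × 0.13 = 5.72
  Essays 69 × 0.12 = 8.28
  Peer review 45 × 0.26 = 11.7
  Participation 72 × 0.08 = 5.76
  Fieldwork 96 × 0.14 = 13.44
  Reading responses 81.5 × 0.15 = 12.225
Sum = 66.965
66.965 is ≥ 60 and < 67 → D

D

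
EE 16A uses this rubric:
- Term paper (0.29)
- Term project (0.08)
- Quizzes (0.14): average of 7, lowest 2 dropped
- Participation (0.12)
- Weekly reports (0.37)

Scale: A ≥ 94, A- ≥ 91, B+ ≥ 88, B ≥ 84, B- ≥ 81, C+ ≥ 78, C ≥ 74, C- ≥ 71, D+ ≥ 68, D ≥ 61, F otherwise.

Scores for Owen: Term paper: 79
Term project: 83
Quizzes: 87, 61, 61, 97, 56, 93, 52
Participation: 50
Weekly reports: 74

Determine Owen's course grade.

C

Quizzes: drop 52, 56 → average of remaining 5 = 399/5 = 79.8
Weighted total:
  Term paper 79 × 0.29 = 22.91
  Term project 83 × 0.08 = 6.64
  Quizzes 79.8 × 0.14 = 11.172
  Participation 50 × 0.12 = 6
  Weekly reports 74 × 0.37 = 27.38
Sum = 74.102
74.102 is ≥ 74 and < 78 → C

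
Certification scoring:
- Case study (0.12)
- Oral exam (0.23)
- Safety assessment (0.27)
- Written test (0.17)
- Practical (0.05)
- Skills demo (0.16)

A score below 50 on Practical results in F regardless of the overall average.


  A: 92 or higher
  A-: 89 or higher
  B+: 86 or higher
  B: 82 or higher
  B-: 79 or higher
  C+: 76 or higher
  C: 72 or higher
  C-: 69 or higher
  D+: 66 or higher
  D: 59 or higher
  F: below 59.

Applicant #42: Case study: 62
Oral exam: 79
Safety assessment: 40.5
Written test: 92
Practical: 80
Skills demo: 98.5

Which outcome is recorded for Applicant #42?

C-

Practical score 80 ≥ 50: minimum met.
Weighted total:
  Case study 62 × 0.12 = 7.44
  Oral exam 79 × 0.23 = 18.17
  Safety assessment 40.5 × 0.27 = 10.935
  Written test 92 × 0.17 = 15.64
  Practical 80 × 0.05 = 4
  Skills demo 98.5 × 0.16 = 15.76
Sum = 71.945
71.945 is ≥ 69 and < 72 → C-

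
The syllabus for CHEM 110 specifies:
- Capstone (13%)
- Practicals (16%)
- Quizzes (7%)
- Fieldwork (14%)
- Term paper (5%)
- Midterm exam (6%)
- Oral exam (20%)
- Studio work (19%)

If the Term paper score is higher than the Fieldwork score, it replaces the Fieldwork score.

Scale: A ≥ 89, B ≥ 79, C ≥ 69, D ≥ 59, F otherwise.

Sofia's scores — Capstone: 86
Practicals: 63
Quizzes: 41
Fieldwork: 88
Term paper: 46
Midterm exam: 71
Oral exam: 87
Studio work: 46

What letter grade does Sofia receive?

Term paper (46) ≤ Fieldwork (88), so Fieldwork stays at 88.
Weighted total:
  Capstone 86 × 0.13 = 11.18
  Practicals 63 × 0.16 = 10.08
  Quizzes 41 × 0.07 = 2.87
  Fieldwork 88 × 0.14 = 12.32
  Term paper 46 × 0.05 = 2.3
  Midterm exam 71 × 0.06 = 4.26
  Oral exam 87 × 0.2 = 17.4
  Studio work 46 × 0.19 = 8.74
Sum = 69.15
69.15 is ≥ 69 and < 79 → C

C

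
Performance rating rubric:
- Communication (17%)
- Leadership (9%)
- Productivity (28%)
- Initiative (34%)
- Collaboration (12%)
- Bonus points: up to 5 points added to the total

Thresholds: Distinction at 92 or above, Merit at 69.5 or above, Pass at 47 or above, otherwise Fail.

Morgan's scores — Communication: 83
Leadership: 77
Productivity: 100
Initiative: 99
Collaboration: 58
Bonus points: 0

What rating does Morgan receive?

Merit

Weighted total:
  Communication 83 × 0.17 = 14.11
  Leadership 77 × 0.09 = 6.93
  Productivity 100 × 0.28 = 28
  Initiative 99 × 0.34 = 33.66
  Collaboration 58 × 0.12 = 6.96
Sum = 89.66
Bonus points: 89.66 + 0 = 89.66
89.66 is ≥ 69.5 and < 92 → Merit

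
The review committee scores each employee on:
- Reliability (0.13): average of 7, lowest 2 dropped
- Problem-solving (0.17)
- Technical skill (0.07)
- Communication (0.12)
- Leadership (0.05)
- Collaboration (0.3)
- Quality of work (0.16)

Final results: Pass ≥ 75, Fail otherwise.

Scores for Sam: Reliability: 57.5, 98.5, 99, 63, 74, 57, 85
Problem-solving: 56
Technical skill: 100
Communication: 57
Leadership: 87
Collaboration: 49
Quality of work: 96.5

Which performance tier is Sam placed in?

Fail

Reliability: drop 57, 57.5 → average of remaining 5 = 419.5/5 = 83.9
Weighted total:
  Reliability 83.9 × 0.13 = 10.907
  Problem-solving 56 × 0.17 = 9.52
  Technical skill 100 × 0.07 = 7
  Communication 57 × 0.12 = 6.84
  Leadership 87 × 0.05 = 4.35
  Collaboration 49 × 0.3 = 14.7
  Quality of work 96.5 × 0.16 = 15.44
Sum = 68.757
68.757 < 75 → Fail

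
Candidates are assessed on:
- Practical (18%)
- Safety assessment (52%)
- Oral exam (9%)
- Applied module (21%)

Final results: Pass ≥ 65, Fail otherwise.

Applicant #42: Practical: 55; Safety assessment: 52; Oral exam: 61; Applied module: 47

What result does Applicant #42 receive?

Fail

Weighted total:
  Practical 55 × 0.18 = 9.9
  Safety assessment 52 × 0.52 = 27.04
  Oral exam 61 × 0.09 = 5.49
  Applied module 47 × 0.21 = 9.87
Sum = 52.3
52.3 < 65 → Fail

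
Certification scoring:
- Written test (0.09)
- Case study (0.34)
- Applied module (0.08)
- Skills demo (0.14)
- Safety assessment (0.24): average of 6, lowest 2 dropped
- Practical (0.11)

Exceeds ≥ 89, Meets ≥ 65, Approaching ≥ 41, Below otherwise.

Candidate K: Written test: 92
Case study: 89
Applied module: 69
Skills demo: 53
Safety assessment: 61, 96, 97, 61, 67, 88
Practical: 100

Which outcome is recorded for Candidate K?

Safety assessment: drop 61, 61 → average of remaining 4 = 348/4 = 87
Weighted total:
  Written test 92 × 0.09 = 8.28
  Case study 89 × 0.34 = 30.26
  Applied module 69 × 0.08 = 5.52
  Skills demo 53 × 0.14 = 7.42
  Safety assessment 87 × 0.24 = 20.88
  Practical 100 × 0.11 = 11
Sum = 83.36
83.36 is ≥ 65 and < 89 → Meets

Meets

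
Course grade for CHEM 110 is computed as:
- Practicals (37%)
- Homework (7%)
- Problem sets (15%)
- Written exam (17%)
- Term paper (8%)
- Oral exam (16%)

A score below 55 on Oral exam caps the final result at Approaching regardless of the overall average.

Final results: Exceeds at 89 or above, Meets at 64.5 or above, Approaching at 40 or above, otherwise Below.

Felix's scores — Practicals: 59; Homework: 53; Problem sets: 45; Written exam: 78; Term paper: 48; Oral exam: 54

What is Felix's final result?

Oral exam score 54 < 55: minimum not met.
Weighted total:
  Practicals 59 × 0.37 = 21.83
  Homework 53 × 0.07 = 3.71
  Problem sets 45 × 0.15 = 6.75
  Written exam 78 × 0.17 = 13.26
  Term paper 48 × 0.08 = 3.84
  Oral exam 54 × 0.16 = 8.64
Sum = 58.03
58.03 would be Approaching; cap at Approaching applies → Approaching.

Approaching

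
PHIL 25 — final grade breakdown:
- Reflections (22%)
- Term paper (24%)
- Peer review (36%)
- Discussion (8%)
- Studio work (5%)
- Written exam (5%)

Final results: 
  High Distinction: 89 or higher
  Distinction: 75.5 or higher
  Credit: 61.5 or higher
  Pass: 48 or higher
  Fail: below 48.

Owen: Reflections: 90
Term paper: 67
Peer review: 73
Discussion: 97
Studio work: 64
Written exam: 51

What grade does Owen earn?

Distinction

Weighted total:
  Reflections 90 × 0.22 = 19.8
  Term paper 67 × 0.24 = 16.08
  Peer review 73 × 0.36 = 26.28
  Discussion 97 × 0.08 = 7.76
  Studio work 64 × 0.05 = 3.2
  Written exam 51 × 0.05 = 2.55
Sum = 75.67
75.67 is ≥ 75.5 and < 89 → Distinction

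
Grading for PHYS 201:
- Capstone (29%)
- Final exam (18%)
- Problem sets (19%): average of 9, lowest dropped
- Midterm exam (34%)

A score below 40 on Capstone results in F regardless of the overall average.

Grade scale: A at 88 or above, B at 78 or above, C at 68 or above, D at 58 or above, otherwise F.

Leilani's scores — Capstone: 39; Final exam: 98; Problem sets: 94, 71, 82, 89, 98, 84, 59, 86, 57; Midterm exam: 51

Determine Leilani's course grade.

F

Problem sets: drop 57 → average of remaining 8 = 663/8 = 82.875
Capstone score 39 < 40: minimum not met.
Weighted total:
  Capstone 39 × 0.29 = 11.31
  Final exam 98 × 0.18 = 17.64
  Problem sets 82.875 × 0.19 = 15.74625
  Midterm exam 51 × 0.34 = 17.34
Sum = 62.03625
Because the Capstone minimum was not met, the result is F.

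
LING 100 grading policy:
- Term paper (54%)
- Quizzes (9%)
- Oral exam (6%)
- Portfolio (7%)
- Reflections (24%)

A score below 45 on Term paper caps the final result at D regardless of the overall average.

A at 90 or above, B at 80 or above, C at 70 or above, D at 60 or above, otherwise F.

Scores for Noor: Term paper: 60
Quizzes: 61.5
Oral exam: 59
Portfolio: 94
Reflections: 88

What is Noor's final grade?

Term paper score 60 ≥ 45: minimum met.
Weighted total:
  Term paper 60 × 0.54 = 32.4
  Quizzes 61.5 × 0.09 = 5.535
  Oral exam 59 × 0.06 = 3.54
  Portfolio 94 × 0.07 = 6.58
  Reflections 88 × 0.24 = 21.12
Sum = 69.175
69.175 is ≥ 60 and < 70 → D

D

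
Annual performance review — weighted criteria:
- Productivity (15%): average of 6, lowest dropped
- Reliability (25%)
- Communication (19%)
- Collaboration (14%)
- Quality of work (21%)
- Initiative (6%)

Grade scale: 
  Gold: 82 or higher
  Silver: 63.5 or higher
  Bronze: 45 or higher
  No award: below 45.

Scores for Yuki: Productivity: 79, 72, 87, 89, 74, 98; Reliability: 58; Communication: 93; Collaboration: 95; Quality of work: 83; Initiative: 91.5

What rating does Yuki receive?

Silver

Productivity: drop 72 → average of remaining 5 = 427/5 = 85.4
Weighted total:
  Productivity 85.4 × 0.15 = 12.81
  Reliability 58 × 0.25 = 14.5
  Communication 93 × 0.19 = 17.67
  Collaboration 95 × 0.14 = 13.3
  Quality of work 83 × 0.21 = 17.43
  Initiative 91.5 × 0.06 = 5.49
Sum = 81.2
81.2 is ≥ 63.5 and < 82 → Silver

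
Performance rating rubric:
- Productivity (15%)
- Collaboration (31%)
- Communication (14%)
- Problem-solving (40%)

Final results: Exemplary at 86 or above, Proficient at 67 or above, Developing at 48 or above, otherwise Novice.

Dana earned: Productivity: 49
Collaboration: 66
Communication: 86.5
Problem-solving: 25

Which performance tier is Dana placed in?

Developing

Weighted total:
  Productivity 49 × 0.15 = 7.35
  Collaboration 66 × 0.31 = 20.46
  Communication 86.5 × 0.14 = 12.11
  Problem-solving 25 × 0.4 = 10
Sum = 49.92
49.92 is ≥ 48 and < 67 → Developing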